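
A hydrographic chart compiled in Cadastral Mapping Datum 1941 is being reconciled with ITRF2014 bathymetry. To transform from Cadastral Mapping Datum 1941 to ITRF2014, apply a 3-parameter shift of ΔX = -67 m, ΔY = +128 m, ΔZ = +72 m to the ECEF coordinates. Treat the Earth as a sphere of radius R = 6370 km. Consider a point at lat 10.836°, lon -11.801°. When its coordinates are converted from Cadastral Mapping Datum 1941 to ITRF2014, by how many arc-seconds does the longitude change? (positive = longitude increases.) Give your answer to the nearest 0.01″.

sin φ = 0.187998, cos φ = 0.982169, sin λ = -0.204513, cos λ = 0.978864.
East component: ΔE = −sin λ·ΔX + cos λ·ΔY = −(-0.204513)(-67) + (0.978864)(128) = 111.59 m.
1° of latitude spans πR/180 = 111177 m; at latitude φ, 1° of longitude spans that × cos φ = 109195.1 m, so Δλ = 111.59 / 109195.1 × 3600 = 3.679″.

Δλ = 3.68″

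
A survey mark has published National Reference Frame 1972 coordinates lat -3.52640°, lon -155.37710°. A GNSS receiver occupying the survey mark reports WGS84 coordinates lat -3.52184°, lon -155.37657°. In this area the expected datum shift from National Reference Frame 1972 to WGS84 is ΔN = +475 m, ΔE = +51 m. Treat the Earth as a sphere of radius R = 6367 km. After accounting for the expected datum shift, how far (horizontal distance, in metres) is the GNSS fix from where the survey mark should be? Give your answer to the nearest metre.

33 m

Observed coordinate differences: Δφ = +0.00456°, Δλ = +0.00053°.
Converting to metres (1° lat = 111125 m, cos φ = 0.998107): observed ΔN = 506.7 m, observed ΔE = 58.8 m.
Subtracting the expected shift leaves a residual of 506.7 − (475) = 31.7 m north and 58.8 − (51) = 7.8 m east.
Residual distance = √(31.7² + 7.8²) = 32.7 m.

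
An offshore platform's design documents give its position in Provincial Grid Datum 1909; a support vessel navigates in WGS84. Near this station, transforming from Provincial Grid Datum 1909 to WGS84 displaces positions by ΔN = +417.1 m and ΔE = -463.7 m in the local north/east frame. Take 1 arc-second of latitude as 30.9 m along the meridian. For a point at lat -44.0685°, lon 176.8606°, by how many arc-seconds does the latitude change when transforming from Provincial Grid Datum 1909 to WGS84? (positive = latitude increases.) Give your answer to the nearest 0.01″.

Δφ = 13.50″

1″ of latitude = 30.90 m, so Δφ = 417.1 / 30.90 = 13.498″.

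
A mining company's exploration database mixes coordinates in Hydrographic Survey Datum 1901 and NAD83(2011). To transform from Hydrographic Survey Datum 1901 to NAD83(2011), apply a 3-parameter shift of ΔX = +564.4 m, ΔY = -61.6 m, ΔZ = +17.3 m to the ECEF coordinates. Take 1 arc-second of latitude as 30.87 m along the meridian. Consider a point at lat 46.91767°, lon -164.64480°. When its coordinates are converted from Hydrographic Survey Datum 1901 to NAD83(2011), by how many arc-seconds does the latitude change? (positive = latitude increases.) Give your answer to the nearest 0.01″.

Δφ = 12.87″

sin φ = 0.730373, cos φ = 0.683049, sin λ = -0.264802, cos λ = -0.964303.
North component: ΔN = −sin φ cos λ·ΔX − sin φ sin λ·ΔY + cos φ·ΔZ = −(0.730373)(-0.964303)(564.4) − (0.730373)(-0.264802)(-61.6) + (0.683049)(17.3) = 397.41 m.
1° of latitude spans 3600 × 30.87 = 111132 m, so Δφ = 397.41 / 111132 × 3600 = 12.874″.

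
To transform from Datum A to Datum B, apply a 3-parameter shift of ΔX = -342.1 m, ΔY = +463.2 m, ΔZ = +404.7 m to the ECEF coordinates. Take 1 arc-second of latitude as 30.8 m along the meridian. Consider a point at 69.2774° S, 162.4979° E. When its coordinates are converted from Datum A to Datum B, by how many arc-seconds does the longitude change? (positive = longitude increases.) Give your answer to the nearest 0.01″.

Δλ = -31.09″

sin φ = -0.935305, cos φ = 0.353844, sin λ = 0.300741, cos λ = -0.953706.
East component: ΔE = −sin λ·ΔX + cos λ·ΔY = −(0.300741)(-342.1) + (-0.953706)(463.2) = -338.87 m.
1° of latitude spans 3600 × 30.80 = 110880 m; at latitude φ, 1° of longitude spans that × cos φ = 39234.2 m, so Δλ = -338.87 / 39234.2 × 3600 = -31.094″.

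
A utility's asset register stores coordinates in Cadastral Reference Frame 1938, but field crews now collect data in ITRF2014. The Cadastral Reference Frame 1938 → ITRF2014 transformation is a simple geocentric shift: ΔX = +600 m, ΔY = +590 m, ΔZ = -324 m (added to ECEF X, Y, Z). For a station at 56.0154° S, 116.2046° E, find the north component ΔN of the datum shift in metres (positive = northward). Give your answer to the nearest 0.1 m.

At φ = -56.0154°, λ = 116.2046°: sin φ = -0.829188, cos φ = 0.558970, sin λ = 0.897223, cos λ = -0.441578.
ΔN = −sin φ cos λ·ΔX − sin φ sin λ·ΔY + cos φ·ΔZ = −(-0.829188)(-0.441578)(600) − (-0.829188)(0.897223)(590) + (0.558970)(-324) = 38.14 m.

ΔN = 38.1 m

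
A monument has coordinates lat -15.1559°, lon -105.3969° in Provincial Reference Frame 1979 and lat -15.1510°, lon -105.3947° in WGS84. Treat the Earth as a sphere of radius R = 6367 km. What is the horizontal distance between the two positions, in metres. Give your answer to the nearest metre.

Δφ = -15.1510° − -15.1559° = +0.0049°; Δλ = -105.3947° − -105.3969° = +0.0022°.
1° along a meridian = πR/180 = 111125 m.
ΔN = Δφ × 111125 = 544.5 m; ΔE = Δλ × 111125 × cos(-15.1559°) = +0.0022 × 111125 × 0.965218 = 236.0 m.
Distance = √(ΔE² + ΔN²) = √(236.0² + 544.5²) = 593.4 m.

593 m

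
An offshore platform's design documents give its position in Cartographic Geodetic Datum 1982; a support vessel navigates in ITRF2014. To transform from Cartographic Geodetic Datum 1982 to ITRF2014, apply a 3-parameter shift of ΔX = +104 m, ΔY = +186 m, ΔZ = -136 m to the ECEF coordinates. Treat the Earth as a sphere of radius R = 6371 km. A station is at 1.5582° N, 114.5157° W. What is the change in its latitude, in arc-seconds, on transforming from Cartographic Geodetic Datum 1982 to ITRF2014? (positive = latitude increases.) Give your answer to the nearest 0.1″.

Δφ = -4.2″

sin φ = 0.027192, cos φ = 0.999630, sin λ = -0.909848, cos λ = -0.414943.
North component: ΔN = −sin φ cos λ·ΔX − sin φ sin λ·ΔY + cos φ·ΔZ = −(0.027192)(-0.414943)(104) − (0.027192)(-0.909848)(186) + (0.999630)(-136) = -130.17 m.
1° of latitude spans πR/180 = 111195 m, so Δφ = -130.17 / 111195 × 3600 = -4.214″.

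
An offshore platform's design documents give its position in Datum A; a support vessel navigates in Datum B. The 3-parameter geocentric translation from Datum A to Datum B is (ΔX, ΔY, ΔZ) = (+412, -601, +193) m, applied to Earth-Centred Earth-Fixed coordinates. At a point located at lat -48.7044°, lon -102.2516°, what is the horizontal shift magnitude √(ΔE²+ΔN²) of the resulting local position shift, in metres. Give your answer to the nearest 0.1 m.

The local east axis at (φ, λ) is (−sin λ, cos λ, 0), so ΔE = −sin(-102.2516°)·412 + cos(-102.2516°)·(-601) = 530.15 m.
The local north axis is (−sin φ cos λ, −sin φ sin λ, cos φ), giving ΔN = -65.686 + 441.256 + 127.369 = 502.94 m.
Horizontal magnitude = √(ΔE² + ΔN²) = √(530.15² + 502.94²) = 730.76 m.

730.8 m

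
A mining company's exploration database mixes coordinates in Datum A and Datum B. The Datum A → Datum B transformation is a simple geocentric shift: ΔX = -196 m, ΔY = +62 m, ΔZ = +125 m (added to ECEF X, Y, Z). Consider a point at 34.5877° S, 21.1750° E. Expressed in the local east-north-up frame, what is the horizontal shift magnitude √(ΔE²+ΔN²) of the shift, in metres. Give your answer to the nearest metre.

129 m

The local east axis at (φ, λ) is (−sin λ, cos λ, 0), so ΔE = −sin(21.1750°)·(-196) + cos(21.1750°)·62 = 128.61 m.
The local north axis is (−sin φ cos λ, −sin φ sin λ, cos φ), giving ΔN = -103.750 + 12.713 + 102.907 = 11.87 m.
Horizontal magnitude = √(ΔE² + ΔN²) = √(128.61² + 11.87²) = 129.16 m.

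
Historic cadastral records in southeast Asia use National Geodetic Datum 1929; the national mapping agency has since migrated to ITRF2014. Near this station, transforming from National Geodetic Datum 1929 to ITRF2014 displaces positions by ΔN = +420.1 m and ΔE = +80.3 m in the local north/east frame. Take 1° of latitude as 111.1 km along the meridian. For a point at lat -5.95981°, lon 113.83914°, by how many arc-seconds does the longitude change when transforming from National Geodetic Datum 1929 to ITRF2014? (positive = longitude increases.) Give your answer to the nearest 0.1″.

Δλ = 2.6″

At latitude -5.95981°, cos φ = 0.994595.
1° of longitude at this latitude = 111.1 × cos φ = 110.50 km, so Δλ = 80.3 / 110499.5 = 0.0007267° = 2.616″.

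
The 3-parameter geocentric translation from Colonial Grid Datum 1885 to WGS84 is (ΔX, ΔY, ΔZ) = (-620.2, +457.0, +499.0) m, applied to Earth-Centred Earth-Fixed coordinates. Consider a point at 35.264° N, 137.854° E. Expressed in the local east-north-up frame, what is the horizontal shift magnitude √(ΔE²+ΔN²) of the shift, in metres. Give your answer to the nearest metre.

85 m

The local east axis at (φ, λ) is (−sin λ, cos λ, 0), so ΔE = −sin(137.854°)·(-620.2) + cos(137.854°)·457.0 = 77.33 m.
The local north axis is (−sin φ cos λ, −sin φ sin λ, cos φ), giving ΔN = -265.486 − 177.047 + 407.434 = -35.10 m.
Horizontal magnitude = √(ΔE² + ΔN²) = √(77.33² + (-35.10)²) = 84.92 m.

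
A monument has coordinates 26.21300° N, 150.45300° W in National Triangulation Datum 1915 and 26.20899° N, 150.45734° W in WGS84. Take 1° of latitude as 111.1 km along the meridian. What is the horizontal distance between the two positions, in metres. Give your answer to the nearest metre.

Δφ = 26.20899° − 26.21300° = -0.00401°; Δλ = -150.45734° − -150.45300° = -0.00434°.
ΔN = Δφ × 111100 = -445.5 m; ΔE = Δλ × 111100 × cos(26.21300°) = -0.00434 × 111100 × 0.897158 = -432.6 m.
Distance = √(ΔE² + ΔN²) = √((-432.6)² + (-445.5)²) = 621.0 m.

621 m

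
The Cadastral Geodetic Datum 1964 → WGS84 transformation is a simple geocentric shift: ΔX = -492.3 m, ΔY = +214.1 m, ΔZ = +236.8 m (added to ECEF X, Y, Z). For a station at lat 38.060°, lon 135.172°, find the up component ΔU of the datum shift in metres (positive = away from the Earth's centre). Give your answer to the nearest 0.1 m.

The local up (radial) axis is (cos φ cos λ, cos φ sin λ, sin φ), giving ΔU = 274.910 + 118.842 + 145.984 = 539.74 m.

ΔU = 539.7 m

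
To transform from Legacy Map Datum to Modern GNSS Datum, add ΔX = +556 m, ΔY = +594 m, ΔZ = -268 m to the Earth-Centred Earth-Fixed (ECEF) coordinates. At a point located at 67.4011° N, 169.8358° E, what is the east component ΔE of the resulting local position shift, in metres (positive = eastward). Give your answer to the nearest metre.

The local east axis at (φ, λ) is (−sin λ, cos λ, 0), so ΔE = −sin(169.8358°)·556 + cos(169.8358°)·594 = -682.79 m.

ΔE = -683 m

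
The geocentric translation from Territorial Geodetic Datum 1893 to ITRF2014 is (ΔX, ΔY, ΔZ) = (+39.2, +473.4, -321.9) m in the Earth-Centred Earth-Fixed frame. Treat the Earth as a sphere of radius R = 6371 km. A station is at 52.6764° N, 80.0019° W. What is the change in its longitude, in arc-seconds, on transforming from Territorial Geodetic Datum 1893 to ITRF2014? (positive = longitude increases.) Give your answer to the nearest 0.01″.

Δλ = 6.45″

sin φ = 0.795224, cos φ = 0.606316, sin λ = -0.984814, cos λ = 0.173616.
East component: ΔE = −sin λ·ΔX + cos λ·ΔY = −(-0.984814)(39.2) + (0.173616)(473.4) = 120.79 m.
1° of latitude spans πR/180 = 111195 m; at latitude φ, 1° of longitude spans that × cos φ = 67419.3 m, so Δλ = 120.79 / 67419.3 × 3600 = 6.450″.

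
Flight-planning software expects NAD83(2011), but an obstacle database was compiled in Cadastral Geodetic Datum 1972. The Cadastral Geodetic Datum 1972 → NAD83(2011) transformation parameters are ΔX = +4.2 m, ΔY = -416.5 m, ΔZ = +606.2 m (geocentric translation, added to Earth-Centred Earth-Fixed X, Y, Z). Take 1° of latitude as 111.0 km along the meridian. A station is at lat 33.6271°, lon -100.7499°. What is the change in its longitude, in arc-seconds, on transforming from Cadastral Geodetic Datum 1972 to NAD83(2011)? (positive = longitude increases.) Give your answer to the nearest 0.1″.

sin φ = 0.553785, cos φ = 0.832659, sin λ = -0.982451, cos λ = -0.186522.
East component: ΔE = −sin λ·ΔX + cos λ·ΔY = −(-0.982451)(4.2) + (-0.186522)(-416.5) = 81.81 m.
1° of latitude spans 111000 m; at latitude φ, 1° of longitude spans that × cos φ = 92425.2 m, so Δλ = 81.81 / 92425.2 × 3600 = 3.187″.

Δλ = 3.2″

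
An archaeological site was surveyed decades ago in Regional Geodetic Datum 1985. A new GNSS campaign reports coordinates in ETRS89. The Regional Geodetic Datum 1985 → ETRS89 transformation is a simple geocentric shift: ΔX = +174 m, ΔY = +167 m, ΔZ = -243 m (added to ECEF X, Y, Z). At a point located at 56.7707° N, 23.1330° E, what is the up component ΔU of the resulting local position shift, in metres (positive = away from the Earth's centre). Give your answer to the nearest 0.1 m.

The local up (radial) axis is (cos φ cos λ, cos φ sin λ, sin φ), giving ΔU = 87.684 + 35.953 − 203.266 = -79.63 m.

ΔU = -79.6 m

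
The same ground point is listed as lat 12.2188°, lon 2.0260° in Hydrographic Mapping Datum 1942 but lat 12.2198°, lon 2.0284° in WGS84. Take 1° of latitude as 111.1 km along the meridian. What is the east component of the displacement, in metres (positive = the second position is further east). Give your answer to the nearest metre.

Δφ = 12.2198° − 12.2188° = +0.0010°; Δλ = 2.0284° − 2.0260° = +0.0024°.
ΔN = Δφ × 111100 = 111.1 m; ΔE = Δλ × 111100 × cos(12.2188°) = +0.0024 × 111100 × 0.977347 = 260.6 m.

ΔE = 261 m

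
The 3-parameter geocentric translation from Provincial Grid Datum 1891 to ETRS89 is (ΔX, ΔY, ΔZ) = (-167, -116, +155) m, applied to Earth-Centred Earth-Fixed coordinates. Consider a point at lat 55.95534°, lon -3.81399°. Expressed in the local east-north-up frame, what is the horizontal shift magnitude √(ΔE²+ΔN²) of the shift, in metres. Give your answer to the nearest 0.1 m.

252.6 m

The local east axis at (φ, λ) is (−sin λ, cos λ, 0), so ΔE = −sin(-3.81399°)·(-167) + cos(-3.81399°)·(-116) = -126.85 m.
The local north axis is (−sin φ cos λ, −sin φ sin λ, cos φ), giving ΔN = 138.070 − 6.394 + 86.775 = 218.45 m.
Horizontal magnitude = √(ΔE² + ΔN²) = √((-126.85)² + 218.45²) = 252.61 m.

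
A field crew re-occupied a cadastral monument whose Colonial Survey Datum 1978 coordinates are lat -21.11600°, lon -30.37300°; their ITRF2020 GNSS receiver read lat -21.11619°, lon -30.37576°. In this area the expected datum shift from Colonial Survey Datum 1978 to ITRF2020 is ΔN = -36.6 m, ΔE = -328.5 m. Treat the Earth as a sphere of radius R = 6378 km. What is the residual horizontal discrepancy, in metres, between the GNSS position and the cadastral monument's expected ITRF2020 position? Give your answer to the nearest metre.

45 m

Observed coordinate differences: Δφ = -0.00019°, Δλ = -0.00276°.
Converting to metres (1° lat = 111317 m, cos φ = 0.932853): observed ΔN = -21.2 m, observed ΔE = -286.6 m.
Subtracting the expected shift leaves a residual of -21.2 − (-36.6) = 15.4 m north and -286.6 − (-328.5) = 41.9 m east.
Residual distance = √(15.4² + 41.9²) = 44.7 m.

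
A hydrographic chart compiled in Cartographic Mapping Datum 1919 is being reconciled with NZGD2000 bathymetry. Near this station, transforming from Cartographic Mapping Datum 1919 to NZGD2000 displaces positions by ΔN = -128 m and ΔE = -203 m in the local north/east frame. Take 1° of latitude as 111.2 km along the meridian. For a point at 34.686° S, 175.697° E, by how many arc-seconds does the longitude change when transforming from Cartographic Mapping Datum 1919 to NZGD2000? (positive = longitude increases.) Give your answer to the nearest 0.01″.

At latitude -34.686°, cos φ = 0.822283.
1° of longitude at this latitude = 111.2 × cos φ = 91.44 km, so Δλ = -203.0 / 91437.9 = -0.0022201° = -7.992″.

Δλ = -7.99″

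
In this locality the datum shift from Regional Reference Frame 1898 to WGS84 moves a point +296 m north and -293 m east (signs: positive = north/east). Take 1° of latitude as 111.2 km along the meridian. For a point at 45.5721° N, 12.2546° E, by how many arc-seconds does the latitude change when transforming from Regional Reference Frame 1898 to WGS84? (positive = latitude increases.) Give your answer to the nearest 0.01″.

1° of latitude = 111.2 km, so Δφ = 296.0 / 111200 = 0.0026619° = 9.583″.

Δφ = 9.58″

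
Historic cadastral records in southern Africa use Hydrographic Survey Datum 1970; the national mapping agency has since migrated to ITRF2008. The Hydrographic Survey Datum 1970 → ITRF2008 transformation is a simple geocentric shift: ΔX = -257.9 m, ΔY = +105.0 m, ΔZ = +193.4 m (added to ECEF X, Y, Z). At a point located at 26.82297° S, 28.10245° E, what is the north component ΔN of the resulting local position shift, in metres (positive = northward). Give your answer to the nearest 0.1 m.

The local north axis is (−sin φ cos λ, −sin φ sin λ, cos φ), giving ΔN = -102.654 + 22.318 + 172.591 = 92.26 m.

ΔN = 92.3 m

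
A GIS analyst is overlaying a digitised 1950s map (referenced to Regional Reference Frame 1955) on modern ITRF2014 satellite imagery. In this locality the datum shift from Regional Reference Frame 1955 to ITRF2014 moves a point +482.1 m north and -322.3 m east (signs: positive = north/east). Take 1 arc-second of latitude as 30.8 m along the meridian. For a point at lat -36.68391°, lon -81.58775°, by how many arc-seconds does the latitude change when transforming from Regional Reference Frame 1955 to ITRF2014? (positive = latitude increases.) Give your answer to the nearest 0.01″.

Δφ = 15.65″

1″ of latitude = 30.80 m, so Δφ = 482.1 / 30.80 = 15.653″.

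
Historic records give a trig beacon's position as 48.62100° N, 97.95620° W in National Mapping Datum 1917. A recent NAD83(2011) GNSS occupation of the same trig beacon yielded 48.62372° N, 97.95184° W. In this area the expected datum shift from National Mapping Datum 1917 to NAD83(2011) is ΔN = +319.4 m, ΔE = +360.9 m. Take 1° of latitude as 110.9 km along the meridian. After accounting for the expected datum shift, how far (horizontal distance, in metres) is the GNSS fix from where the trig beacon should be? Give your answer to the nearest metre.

45 m

Observed coordinate differences: Δφ = +0.00272°, Δλ = +0.00436°.
Converting to metres (1° lat = 110900 m, cos φ = 0.661037): observed ΔN = 301.6 m, observed ΔE = 319.6 m.
Subtracting the expected shift leaves a residual of 301.6 − (319.4) = -17.8 m north and 319.6 − (360.9) = -41.3 m east.
Residual distance = √((-17.8)² + (-41.3)²) = 44.9 m.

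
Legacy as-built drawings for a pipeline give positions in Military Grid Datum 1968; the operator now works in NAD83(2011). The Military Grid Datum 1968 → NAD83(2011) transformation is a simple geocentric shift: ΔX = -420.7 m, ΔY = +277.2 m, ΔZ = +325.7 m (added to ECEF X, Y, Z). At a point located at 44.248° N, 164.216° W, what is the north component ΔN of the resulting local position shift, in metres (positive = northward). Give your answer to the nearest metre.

ΔN = 3 m

The local north axis is (−sin φ cos λ, −sin φ sin λ, cos φ), giving ΔN = -282.481 + 52.613 + 233.307 = 3.44 m.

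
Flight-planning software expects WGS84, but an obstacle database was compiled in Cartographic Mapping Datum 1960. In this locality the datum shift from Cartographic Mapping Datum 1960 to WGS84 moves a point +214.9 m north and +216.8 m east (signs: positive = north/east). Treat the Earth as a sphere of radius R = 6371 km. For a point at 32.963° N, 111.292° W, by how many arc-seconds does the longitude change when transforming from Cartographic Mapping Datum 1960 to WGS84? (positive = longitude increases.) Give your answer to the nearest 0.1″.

Δλ = 8.4″

At latitude 32.963°, cos φ = 0.839022.
One radian of longitude at latitude φ spans R cos φ, so Δλ = ΔE / (R cos φ) = 216.8 / (6371000 × 0.839022) = 4.0558e-05 rad = 8.366″.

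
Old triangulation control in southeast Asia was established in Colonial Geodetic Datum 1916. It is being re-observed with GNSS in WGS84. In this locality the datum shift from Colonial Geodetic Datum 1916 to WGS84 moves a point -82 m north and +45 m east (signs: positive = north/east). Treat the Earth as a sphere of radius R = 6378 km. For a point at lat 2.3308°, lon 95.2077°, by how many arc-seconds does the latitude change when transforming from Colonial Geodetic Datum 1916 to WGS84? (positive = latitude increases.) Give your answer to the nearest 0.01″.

Δφ = -2.65″

On a sphere of radius R, 1 rad of latitude = R, so Δφ = ΔN / R = -82.0 / 6378000 = -1.2857e-05 rad = -2.652″.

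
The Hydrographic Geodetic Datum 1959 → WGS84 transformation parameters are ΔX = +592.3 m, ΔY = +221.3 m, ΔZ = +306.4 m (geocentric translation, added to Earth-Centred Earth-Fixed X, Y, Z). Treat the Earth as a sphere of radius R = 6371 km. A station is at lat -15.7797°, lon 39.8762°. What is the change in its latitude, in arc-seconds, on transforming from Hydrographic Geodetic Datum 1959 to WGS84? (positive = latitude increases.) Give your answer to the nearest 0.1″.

sin φ = -0.271939, cos φ = 0.962314, sin λ = 0.641131, cos λ = 0.767432.
North component: ΔN = −sin φ cos λ·ΔX − sin φ sin λ·ΔY + cos φ·ΔZ = −(-0.271939)(0.767432)(592.3) − (-0.271939)(0.641131)(221.3) + (0.962314)(306.4) = 457.05 m.
1° of latitude spans πR/180 = 111195 m, so Δφ = 457.05 / 111195 × 3600 = 14.797″.

Δφ = 14.8″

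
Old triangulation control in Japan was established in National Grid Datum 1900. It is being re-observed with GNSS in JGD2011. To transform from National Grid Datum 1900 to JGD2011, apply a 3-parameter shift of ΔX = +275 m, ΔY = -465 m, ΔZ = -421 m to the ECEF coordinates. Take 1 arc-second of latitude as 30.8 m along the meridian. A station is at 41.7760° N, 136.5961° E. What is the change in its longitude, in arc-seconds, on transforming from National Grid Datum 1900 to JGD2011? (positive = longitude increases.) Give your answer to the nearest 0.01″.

Δλ = 6.48″

sin φ = 0.666220, cos φ = 0.745755, sin λ = 0.687137, cos λ = -0.726528.
East component: ΔE = −sin λ·ΔX + cos λ·ΔY = −(0.687137)(275) + (-0.726528)(-465) = 148.87 m.
1° of latitude spans 3600 × 30.80 = 110880 m; at latitude φ, 1° of longitude spans that × cos φ = 82689.3 m, so Δλ = 148.87 / 82689.3 × 3600 = 6.481″.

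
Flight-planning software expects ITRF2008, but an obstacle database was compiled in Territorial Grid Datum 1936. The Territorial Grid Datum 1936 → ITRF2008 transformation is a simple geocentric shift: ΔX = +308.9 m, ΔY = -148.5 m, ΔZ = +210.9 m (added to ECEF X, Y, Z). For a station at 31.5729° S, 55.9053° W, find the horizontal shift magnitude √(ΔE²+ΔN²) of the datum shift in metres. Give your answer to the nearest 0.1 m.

376.6 m

At φ = -31.5729°, λ = -55.9053°: sin φ = -0.523583, cos φ = 0.851975, sin λ = -0.828112, cos λ = 0.560562.
ΔE = −sin λ·ΔX + cos λ·ΔY = −(-0.828112)·(308.9) + (0.560562)·(-148.5) = 172.56 m.
ΔN = −sin φ cos λ·ΔX − sin φ sin λ·ΔY + cos φ·ΔZ = −(-0.523583)(0.560562)(308.9) − (-0.523583)(-0.828112)(-148.5) + (0.851975)(210.9) = 334.73 m.
Horizontal magnitude = √(ΔE² + ΔN²) = √(172.56² + 334.73²) = 376.59 m.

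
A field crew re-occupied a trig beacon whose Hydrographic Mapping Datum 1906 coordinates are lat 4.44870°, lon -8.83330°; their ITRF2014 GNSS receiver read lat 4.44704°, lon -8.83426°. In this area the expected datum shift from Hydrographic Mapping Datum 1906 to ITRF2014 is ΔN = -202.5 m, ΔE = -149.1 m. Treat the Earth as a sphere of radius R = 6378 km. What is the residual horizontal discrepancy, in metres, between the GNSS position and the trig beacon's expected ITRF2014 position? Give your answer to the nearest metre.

Observed coordinate differences: Δφ = -0.00166°, Δλ = -0.00096°.
Converting to metres (1° lat = 111317 m, cos φ = 0.996987): observed ΔN = -184.8 m, observed ΔE = -106.5 m.
Subtracting the expected shift leaves a residual of -184.8 − (-202.5) = 17.7 m north and -106.5 − (-149.1) = 42.6 m east.
Residual distance = √(17.7² + 42.6²) = 46.1 m.

46 m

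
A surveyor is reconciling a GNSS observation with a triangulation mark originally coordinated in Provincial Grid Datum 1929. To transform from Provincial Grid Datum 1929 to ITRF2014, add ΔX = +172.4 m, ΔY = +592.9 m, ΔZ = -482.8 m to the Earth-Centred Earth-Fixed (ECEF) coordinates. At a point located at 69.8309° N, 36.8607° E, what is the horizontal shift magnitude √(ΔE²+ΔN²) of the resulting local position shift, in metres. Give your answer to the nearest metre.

The local east axis at (φ, λ) is (−sin λ, cos λ, 0), so ΔE = −sin(36.8607°)·172.4 + cos(36.8607°)·592.9 = 370.96 m.
The local north axis is (−sin φ cos λ, −sin φ sin λ, cos φ), giving ΔN = -129.478 − 333.854 − 166.466 = -629.80 m.
Horizontal magnitude = √(ΔE² + ΔN²) = √(370.96² + (-629.80)²) = 730.93 m.

731 m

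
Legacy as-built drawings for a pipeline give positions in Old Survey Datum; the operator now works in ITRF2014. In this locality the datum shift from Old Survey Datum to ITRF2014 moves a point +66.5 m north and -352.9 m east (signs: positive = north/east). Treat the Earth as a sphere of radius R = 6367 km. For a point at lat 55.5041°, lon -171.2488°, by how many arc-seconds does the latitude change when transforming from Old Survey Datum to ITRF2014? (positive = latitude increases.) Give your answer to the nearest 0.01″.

Δφ = 2.15″

On a sphere of radius R, 1 rad of latitude = R, so Δφ = ΔN / R = 66.5 / 6367000 = 1.0444e-05 rad = 2.154″.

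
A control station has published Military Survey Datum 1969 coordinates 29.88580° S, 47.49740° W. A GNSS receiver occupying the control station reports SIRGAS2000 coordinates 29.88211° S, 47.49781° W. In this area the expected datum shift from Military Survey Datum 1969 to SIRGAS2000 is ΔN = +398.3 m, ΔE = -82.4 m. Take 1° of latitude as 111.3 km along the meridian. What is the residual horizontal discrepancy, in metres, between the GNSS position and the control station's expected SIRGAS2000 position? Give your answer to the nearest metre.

Observed coordinate differences: Δφ = +0.00369°, Δλ = -0.00041°.
Converting to metres (1° lat = 111300 m, cos φ = 0.867020): observed ΔN = 410.7 m, observed ΔE = -39.6 m.
Subtracting the expected shift leaves a residual of 410.7 − (398.3) = 12.4 m north and -39.6 − (-82.4) = 42.8 m east.
Residual distance = √(12.4² + 42.8²) = 44.6 m.

45 m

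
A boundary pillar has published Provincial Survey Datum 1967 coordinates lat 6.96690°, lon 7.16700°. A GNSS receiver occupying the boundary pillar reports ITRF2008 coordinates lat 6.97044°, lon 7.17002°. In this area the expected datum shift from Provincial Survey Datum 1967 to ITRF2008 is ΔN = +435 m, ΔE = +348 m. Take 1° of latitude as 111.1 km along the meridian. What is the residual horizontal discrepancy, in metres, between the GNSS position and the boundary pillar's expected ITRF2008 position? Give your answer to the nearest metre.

Observed coordinate differences: Δφ = +0.00354°, Δλ = +0.00302°.
Converting to metres (1° lat = 111100 m, cos φ = 0.992616): observed ΔN = 393.3 m, observed ΔE = 333.0 m.
Subtracting the expected shift leaves a residual of 393.3 − (435) = -41.7 m north and 333.0 − (348) = -15.0 m east.
Residual distance = √((-41.7)² + (-15.0)²) = 44.3 m.

44 m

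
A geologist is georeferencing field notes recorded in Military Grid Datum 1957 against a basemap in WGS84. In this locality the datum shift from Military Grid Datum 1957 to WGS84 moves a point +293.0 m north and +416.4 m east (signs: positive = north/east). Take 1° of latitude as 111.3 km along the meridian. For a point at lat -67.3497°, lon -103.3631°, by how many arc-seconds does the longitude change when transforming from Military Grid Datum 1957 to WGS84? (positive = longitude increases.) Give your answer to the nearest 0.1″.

Δλ = 35.0″

At latitude -67.3497°, cos φ = 0.385106.
1° of longitude at this latitude = 111.3 × cos φ = 42.86 km, so Δλ = 416.4 / 42862.3 = 0.0097148° = 34.973″.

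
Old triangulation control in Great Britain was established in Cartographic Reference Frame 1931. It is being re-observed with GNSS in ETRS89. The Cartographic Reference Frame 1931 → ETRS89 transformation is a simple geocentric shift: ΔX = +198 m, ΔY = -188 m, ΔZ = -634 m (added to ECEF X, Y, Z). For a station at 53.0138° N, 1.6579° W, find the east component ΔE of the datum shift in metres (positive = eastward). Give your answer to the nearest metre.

ΔE = -182 m

At φ = 53.0138°, λ = -1.6579°: sin φ = 0.798780, cos φ = 0.601623, sin λ = -0.028932, cos λ = 0.999581.
ΔE = −sin λ·ΔX + cos λ·ΔY = −(-0.028932)·(198) + (0.999581)·(-188) = -182.19 m.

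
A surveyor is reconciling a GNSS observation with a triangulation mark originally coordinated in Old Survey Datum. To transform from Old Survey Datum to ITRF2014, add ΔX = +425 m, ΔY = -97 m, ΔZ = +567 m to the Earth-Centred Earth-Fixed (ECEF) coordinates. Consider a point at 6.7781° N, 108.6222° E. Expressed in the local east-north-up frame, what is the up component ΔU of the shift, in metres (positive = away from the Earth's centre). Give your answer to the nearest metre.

ΔU = -159 m

The local up (radial) axis is (cos φ cos λ, cos φ sin λ, sin φ), giving ΔU = -134.765 − 91.279 + 66.920 = -159.12 m.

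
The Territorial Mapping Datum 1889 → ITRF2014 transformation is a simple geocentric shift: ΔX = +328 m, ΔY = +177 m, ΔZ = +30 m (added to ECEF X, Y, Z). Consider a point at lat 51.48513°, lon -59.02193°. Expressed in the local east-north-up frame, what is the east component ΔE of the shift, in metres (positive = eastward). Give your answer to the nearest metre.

ΔE = 372 m

At φ = 51.48513°, λ = -59.02193°: sin φ = 0.782447, cos φ = 0.622718, sin λ = -0.857364, cos λ = 0.514710.
ΔE = −sin λ·ΔX + cos λ·ΔY = −(-0.857364)·(328) + (0.514710)·(177) = 372.32 m.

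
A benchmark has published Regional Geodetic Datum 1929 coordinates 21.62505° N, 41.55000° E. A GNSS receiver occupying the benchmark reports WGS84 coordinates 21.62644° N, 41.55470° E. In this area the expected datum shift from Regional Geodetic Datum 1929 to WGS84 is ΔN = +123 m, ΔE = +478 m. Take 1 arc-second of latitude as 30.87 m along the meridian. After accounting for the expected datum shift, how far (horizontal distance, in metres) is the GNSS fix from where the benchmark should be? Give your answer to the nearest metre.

Observed coordinate differences: Δφ = +0.00139°, Δλ = +0.00470°.
Converting to metres (1° lat = 111132 m, cos φ = 0.929615): observed ΔN = 154.5 m, observed ΔE = 485.6 m.
Subtracting the expected shift leaves a residual of 154.5 − (123) = 31.5 m north and 485.6 − (478) = 7.6 m east.
Residual distance = √(31.5² + 7.6²) = 32.4 m.

32 m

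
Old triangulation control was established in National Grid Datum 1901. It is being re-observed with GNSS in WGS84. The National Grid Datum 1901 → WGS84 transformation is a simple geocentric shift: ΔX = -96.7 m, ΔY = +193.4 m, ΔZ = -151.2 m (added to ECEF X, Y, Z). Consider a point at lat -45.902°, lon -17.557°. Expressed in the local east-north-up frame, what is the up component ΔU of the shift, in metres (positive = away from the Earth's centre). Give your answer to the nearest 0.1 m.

ΔU = 3.8 m

At φ = -45.902°, λ = -17.557°: sin φ = -0.718151, cos φ = 0.695888, sin λ = -0.301654, cos λ = 0.953417.
ΔU = cos φ cos λ·ΔX + cos φ sin λ·ΔY + sin φ·ΔZ = (0.695888)(0.953417)(-96.7) + (0.695888)(-0.301654)(193.4) + (-0.718151)(-151.2) = 3.83 m.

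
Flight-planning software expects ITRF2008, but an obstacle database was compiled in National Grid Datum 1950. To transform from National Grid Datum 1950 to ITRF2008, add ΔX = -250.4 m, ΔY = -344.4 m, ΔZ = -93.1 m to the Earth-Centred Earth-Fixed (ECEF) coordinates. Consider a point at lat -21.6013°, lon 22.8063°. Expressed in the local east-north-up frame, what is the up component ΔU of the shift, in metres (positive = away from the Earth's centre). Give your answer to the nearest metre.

ΔU = -304 m

At φ = -21.6013°, λ = 22.8063°: sin φ = -0.368146, cos φ = 0.929768, sin λ = 0.387617, cos λ = 0.921821.
ΔU = cos φ cos λ·ΔX + cos φ sin λ·ΔY + sin φ·ΔZ = (0.929768)(0.921821)(-250.4) + (0.929768)(0.387617)(-344.4) + (-0.368146)(-93.1) = -304.46 m.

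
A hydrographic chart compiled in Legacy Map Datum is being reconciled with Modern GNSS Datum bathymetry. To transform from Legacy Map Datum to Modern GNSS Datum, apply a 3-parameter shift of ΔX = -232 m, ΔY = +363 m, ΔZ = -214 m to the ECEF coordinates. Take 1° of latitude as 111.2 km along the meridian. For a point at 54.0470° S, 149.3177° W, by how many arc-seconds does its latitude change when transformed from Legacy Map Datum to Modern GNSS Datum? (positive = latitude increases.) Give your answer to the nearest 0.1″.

sin φ = -0.809499, cos φ = 0.587121, sin λ = -0.510277, cos λ = -0.860010.
North component: ΔN = −sin φ cos λ·ΔX − sin φ sin λ·ΔY + cos φ·ΔZ = −(-0.809499)(-0.860010)(-232) − (-0.809499)(-0.510277)(363) + (0.587121)(-214) = -114.07 m.
1° of latitude spans 111200 m, so Δφ = -114.07 / 111200 × 3600 = -3.693″.

Δφ = -3.7″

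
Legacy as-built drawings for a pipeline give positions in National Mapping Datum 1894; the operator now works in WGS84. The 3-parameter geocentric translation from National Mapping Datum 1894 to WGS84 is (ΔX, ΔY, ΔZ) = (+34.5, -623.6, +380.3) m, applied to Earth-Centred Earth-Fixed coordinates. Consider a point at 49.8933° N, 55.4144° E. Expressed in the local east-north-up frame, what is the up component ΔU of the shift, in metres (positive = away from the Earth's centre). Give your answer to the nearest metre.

ΔU = -27 m

The local up (radial) axis is (cos φ cos λ, cos φ sin λ, sin φ), giving ΔU = 12.616 − 330.737 + 290.871 = -27.25 m.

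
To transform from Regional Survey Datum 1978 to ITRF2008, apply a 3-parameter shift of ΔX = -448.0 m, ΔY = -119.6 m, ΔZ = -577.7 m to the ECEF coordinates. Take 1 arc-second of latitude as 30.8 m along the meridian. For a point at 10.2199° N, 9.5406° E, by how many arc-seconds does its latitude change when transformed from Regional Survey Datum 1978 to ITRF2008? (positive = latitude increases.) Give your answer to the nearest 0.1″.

sin φ = 0.177427, cos φ = 0.984134, sin λ = 0.165746, cos λ = 0.986168.
North component: ΔN = −sin φ cos λ·ΔX − sin φ sin λ·ΔY + cos φ·ΔZ = −(0.177427)(0.986168)(-448.0) − (0.177427)(0.165746)(-119.6) + (0.984134)(-577.7) = -486.63 m.
1° of latitude spans 3600 × 30.80 = 110880 m, so Δφ = -486.63 / 110880 × 3600 = -15.800″.

Δφ = -15.8″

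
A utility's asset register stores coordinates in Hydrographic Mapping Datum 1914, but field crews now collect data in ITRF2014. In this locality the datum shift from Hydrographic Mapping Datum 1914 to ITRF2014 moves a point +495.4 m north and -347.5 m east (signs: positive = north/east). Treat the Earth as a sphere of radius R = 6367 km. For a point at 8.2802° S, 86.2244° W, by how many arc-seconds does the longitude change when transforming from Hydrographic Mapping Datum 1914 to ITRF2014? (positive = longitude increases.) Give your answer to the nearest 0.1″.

Δλ = -11.4″

At latitude -8.2802°, cos φ = 0.989576.
One radian of longitude at latitude φ spans R cos φ, so Δλ = ΔE / (R cos φ) = -347.5 / (6367000 × 0.989576) = -5.5153e-05 rad = -11.376″.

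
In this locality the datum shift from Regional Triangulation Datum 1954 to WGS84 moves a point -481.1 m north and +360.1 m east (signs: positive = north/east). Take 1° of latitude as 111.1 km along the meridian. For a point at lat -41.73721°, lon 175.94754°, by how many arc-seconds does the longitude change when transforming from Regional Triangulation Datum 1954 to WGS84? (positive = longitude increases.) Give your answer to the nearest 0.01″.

At latitude -41.73721°, cos φ = 0.746206.
1° of longitude at this latitude = 111.1 × cos φ = 82.90 km, so Δλ = 360.1 / 82903.5 = 0.0043436° = 15.637″.

Δλ = 15.64″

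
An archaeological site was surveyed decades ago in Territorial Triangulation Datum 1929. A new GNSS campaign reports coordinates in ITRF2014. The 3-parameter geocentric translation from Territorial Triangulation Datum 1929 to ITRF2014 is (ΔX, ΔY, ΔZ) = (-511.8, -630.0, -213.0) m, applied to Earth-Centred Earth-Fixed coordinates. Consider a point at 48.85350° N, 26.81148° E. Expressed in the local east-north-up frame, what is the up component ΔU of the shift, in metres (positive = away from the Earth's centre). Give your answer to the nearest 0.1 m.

The local up (radial) axis is (cos φ cos λ, cos φ sin λ, sin φ), giving ΔU = -300.555 − 186.977 − 160.395 = -647.93 m.

ΔU = -647.9 m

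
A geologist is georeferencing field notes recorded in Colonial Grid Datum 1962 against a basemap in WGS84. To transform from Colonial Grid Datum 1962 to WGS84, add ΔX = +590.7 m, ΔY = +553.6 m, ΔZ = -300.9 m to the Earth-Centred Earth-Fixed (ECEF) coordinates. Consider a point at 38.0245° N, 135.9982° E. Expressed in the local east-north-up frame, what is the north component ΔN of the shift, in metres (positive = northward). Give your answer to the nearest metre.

ΔN = -212 m

The local north axis is (−sin φ cos λ, −sin φ sin λ, cos φ), giving ΔN = 261.738 − 236.898 − 237.033 = -212.19 m.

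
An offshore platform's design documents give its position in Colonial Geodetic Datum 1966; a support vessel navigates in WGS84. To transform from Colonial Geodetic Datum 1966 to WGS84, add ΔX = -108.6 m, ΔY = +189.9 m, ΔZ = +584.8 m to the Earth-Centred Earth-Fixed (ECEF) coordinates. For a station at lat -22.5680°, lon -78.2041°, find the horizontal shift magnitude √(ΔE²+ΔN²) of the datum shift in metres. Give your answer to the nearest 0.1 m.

465.1 m

The local east axis at (φ, λ) is (−sin λ, cos λ, 0), so ΔE = −sin(-78.2041°)·(-108.6) + cos(-78.2041°)·189.9 = -67.49 m.
The local north axis is (−sin φ cos λ, −sin φ sin λ, cos φ), giving ΔN = -8.520 − 71.341 + 540.019 = 460.16 m.
Horizontal magnitude = √(ΔE² + ΔN²) = √((-67.49)² + 460.16²) = 465.08 m.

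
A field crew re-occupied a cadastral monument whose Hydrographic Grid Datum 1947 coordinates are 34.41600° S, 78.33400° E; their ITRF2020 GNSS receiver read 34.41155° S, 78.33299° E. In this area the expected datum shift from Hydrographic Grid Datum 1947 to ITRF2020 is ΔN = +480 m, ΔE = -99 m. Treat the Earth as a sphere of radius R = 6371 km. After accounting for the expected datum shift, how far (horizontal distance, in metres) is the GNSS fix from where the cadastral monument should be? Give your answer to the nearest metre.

16 m

Observed coordinate differences: Δφ = +0.00445°, Δλ = -0.00101°.
Converting to metres (1° lat = 111195 m, cos φ = 0.824956): observed ΔN = 494.8 m, observed ΔE = -92.6 m.
Subtracting the expected shift leaves a residual of 494.8 − (480) = 14.8 m north and -92.6 − (-99) = 6.4 m east.
Residual distance = √(14.8² + 6.4²) = 16.1 m.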